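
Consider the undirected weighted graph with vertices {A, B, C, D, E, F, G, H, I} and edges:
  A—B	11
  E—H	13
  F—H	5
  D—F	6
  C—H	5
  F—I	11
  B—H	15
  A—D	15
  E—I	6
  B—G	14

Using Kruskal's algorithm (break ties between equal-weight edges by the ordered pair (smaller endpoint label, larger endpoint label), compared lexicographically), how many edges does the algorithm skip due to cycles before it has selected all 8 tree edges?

Sort edges by weight, then run Kruskal:
C—H (5): add — endpoints in different components.
F—H (5): add — endpoints in different components.
D—F (6): add — endpoints in different components.
E—I (6): add — endpoints in different components.
A—B (11): add — endpoints in different components.
F—I (11): add — endpoints in different components.
E—H (13): skip — E and H already connected.
B—G (14): add — endpoints in different components.
A—D (15): add — endpoints in different components.
Edges rejected before the tree was complete: 1.

1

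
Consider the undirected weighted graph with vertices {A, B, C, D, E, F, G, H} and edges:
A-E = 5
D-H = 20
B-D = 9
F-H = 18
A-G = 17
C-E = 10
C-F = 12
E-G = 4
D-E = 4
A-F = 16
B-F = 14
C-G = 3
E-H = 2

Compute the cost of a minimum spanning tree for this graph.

39

Sort edges by weight, then run Kruskal:
E-H (2): add — endpoints in different components.
C-G (3): add — endpoints in different components.
D-E (4): add — endpoints in different components.
E-G (4): add — endpoints in different components.
A-E (5): add — endpoints in different components.
B-D (9): add — endpoints in different components.
C-E (10): skip — C and E already connected.
C-F (12): add — endpoints in different components.
MST edges: E-H, C-G, D-E, E-G, A-E, B-D, C-F; total weight 2+3+4+4+5+9+12 = 39.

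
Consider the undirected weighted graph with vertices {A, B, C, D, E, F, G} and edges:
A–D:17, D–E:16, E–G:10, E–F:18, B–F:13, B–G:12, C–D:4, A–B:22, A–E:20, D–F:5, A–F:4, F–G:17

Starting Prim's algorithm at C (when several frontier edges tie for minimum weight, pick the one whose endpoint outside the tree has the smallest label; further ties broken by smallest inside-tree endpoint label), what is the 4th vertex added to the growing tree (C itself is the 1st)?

Prim, starting at C.
Step 1: cheapest edge leaving the tree is C–D (4); add D.
Step 2: cheapest edge leaving the tree is D–F (5); add F.
Step 3: cheapest edge leaving the tree is A–F (4); add A.
Step 4: cheapest edge leaving the tree is B–F (13); add B.
Step 5: cheapest edge leaving the tree is B–G (12); add G.
Step 6: cheapest edge leaving the tree is E–G (10); add E.
Vertex order: C, D, F, A, B, G, E. The 4th vertex is A.

A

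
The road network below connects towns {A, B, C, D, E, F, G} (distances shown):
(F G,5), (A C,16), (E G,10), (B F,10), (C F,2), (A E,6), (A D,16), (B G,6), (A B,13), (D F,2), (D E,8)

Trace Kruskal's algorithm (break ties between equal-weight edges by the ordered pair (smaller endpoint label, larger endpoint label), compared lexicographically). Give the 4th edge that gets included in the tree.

Sort edges by weight, then run Kruskal:
C F (2): add — endpoints in different components.
D F (2): add — endpoints in different components.
F G (5): add — endpoints in different components.
A E (6): add — endpoints in different components.
B G (6): add — endpoints in different components.
D E (8): add — endpoints in different components.
The 4th edge added is A E.

A-E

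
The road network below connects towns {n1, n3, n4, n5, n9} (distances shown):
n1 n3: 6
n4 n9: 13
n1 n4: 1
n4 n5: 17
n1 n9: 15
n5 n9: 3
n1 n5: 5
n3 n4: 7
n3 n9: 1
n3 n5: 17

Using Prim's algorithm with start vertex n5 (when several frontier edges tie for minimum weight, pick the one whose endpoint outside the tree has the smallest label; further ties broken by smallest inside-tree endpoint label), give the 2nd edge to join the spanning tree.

n3-n9

Grow the tree from n5 using Prim:
Step 1: frontier [n5 n9 3, n1 n5 5, n3 n5 17, n4 n5 17] → take n5 n9 (3); add n9.
Step 2: frontier [n1 n5 5, n3 n5 17, n4 n5 17, n3 n9 1, n4 n9 13, n1 n9 15] → take n3 n9 (1); add n3.
Step 3: frontier [n1 n3 6, n3 n4 7, n1 n5 5, n4 n5 17, n4 n9 13, n1 n9 15] → take n1 n5 (5); add n1.
Step 4: frontier [n1 n4 1, n3 n4 7, n4 n5 17, n4 n9 13] → take n1 n4 (1); add n4.
The 2nd edge added is n3 n9.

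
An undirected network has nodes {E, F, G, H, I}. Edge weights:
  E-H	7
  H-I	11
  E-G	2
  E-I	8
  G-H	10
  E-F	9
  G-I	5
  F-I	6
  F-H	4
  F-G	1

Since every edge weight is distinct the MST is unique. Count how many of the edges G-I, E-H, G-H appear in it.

Sort edges by weight, then run Kruskal:
F-G (1): add. Components now {E} {F,G} {H} {I}
E-G (2): add. Components now {E,F,G} {H} {I}
F-H (4): add. Components now {E,F,G,H} {I}
G-I (5): add. Components now {E,F,G,H,I}
MST edge set: {F-G, E-G, F-H, G-I}.
Of the listed edges, {G-I} are in the MST → 1.

1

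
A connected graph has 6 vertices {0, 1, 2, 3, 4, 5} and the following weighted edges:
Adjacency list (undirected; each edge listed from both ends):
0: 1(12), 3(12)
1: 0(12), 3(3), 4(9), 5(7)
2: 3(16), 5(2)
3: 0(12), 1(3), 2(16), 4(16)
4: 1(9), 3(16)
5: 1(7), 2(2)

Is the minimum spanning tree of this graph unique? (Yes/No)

No

Sort edges by weight, then run Kruskal:
2 5 (2): add. Components now {0} {1} {2,5} {3} {4}
1 3 (3): add. Components now {0} {1,3} {2,5} {4}
1 5 (7): add. Components now {0} {1,2,3,5} {4}
1 4 (9): add. Components now {0} {1,2,3,4,5}
0 1 (12): add. Components now {0,1,2,3,4,5}
Non-tree edge 0 3 has weight 12, equal to the heaviest edge on its tree cycle — swapping gives another MST of the same weight. Not unique.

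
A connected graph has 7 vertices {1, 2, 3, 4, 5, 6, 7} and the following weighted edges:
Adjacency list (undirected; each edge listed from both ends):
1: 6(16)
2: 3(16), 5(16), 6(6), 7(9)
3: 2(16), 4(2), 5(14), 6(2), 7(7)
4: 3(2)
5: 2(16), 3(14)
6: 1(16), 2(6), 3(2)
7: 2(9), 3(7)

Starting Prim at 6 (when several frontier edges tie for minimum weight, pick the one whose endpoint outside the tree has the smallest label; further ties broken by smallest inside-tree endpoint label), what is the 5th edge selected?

3-5

Grow the tree from 6 using Prim:
Step 1: cheapest edge leaving the tree is 3–6 (2); add 3.
Step 2: cheapest edge leaving the tree is 3–4 (2); add 4.
Step 3: cheapest edge leaving the tree is 2–6 (6); add 2.
Step 4: cheapest edge leaving the tree is 3–7 (7); add 7.
Step 5: cheapest edge leaving the tree is 3–5 (14); add 5.
Step 6: cheapest edge leaving the tree is 1–6 (16); add 1.
The 5th edge added is 3–5.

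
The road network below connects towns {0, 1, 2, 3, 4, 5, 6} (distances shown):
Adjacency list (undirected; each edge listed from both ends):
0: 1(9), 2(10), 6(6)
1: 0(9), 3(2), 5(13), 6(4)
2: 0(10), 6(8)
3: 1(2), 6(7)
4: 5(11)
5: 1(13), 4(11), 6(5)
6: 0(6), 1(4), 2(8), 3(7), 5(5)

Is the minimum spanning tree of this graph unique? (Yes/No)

Kruskal's algorithm — process edges by increasing weight (ties by edge label):
1—3 (2): add. Components now {0} {1,3} {2} {4} {5} {6}
1—6 (4): add. Components now {0} {1,3,6} {2} {4} {5}
5—6 (5): add. Components now {0} {1,3,5,6} {2} {4}
0—6 (6): add. Components now {0,1,3,5,6} {2} {4}
3—6 (7): skip — 3 and 6 already connected.
2—6 (8): add. Components now {0,1,2,3,5,6} {4}
0—1 (9): skip — 0 and 1 already connected.
0—2 (10): skip — 0 and 2 already connected.
4—5 (11): add. Components now {0,1,2,3,4,5,6}
Every non-tree edge has weight strictly greater than the heaviest edge on the tree path between its endpoints, so the MST is unique.

Yes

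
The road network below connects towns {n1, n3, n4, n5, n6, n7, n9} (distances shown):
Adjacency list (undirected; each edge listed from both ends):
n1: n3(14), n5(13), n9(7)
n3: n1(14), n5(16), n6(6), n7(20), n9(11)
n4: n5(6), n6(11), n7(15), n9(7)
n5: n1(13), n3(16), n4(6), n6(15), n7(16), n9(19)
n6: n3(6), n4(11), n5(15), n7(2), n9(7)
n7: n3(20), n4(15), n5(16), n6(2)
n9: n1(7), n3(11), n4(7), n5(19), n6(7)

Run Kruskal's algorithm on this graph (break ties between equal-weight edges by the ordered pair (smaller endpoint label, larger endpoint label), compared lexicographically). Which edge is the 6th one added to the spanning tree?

Sort edges by weight, then run Kruskal:
n6—n7 (2): add — endpoints in different components.
n3—n6 (6): add — endpoints in different components.
n4—n5 (6): add — endpoints in different components.
n1—n9 (7): add — endpoints in different components.
n4—n9 (7): add — endpoints in different components.
n6—n9 (7): add — endpoints in different components.
The 6th edge added is n6—n9.

n6-n9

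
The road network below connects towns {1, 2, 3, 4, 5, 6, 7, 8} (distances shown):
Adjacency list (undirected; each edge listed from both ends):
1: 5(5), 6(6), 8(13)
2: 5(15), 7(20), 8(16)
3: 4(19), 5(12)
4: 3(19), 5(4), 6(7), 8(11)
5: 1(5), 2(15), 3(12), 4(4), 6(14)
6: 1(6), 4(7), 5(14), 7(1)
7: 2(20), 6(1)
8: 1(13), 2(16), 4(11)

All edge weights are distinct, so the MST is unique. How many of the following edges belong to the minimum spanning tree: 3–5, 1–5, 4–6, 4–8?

Sort edges by weight, then run Kruskal:
6–7 (1): add — endpoints in different components.
4–5 (4): add — endpoints in different components.
1–5 (5): add — endpoints in different components.
1–6 (6): add — endpoints in different components.
4–6 (7): skip — 4 and 6 already connected.
4–8 (11): add — endpoints in different components.
3–5 (12): add — endpoints in different components.
1–8 (13): skip — 1 and 8 already connected.
5–6 (14): skip — 5 and 6 already connected.
2–5 (15): add — endpoints in different components.
MST edge set: {6–7, 4–5, 1–5, 1–6, 4–8, 3–5, 2–5}.
Of the listed edges, {3–5, 1–5, 4–8} are in the MST → 3.

3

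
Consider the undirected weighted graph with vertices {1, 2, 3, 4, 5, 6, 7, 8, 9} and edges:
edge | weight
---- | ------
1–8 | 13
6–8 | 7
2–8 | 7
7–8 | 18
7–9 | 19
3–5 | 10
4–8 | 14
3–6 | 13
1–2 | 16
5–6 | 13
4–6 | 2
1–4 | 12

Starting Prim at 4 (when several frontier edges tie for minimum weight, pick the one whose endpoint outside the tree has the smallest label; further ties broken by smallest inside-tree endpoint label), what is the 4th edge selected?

Prim's algorithm from 4:
Step 1: frontier [4–6 2, 1–4 12, 4–8 14] → take 4–6 (2); add 6.
Step 2: frontier [1–4 12, 4–8 14, 6–8 7, 3–6 13, 5–6 13] → take 6–8 (7); add 8.
Step 3: frontier [1–4 12, 3–6 13, 5–6 13, 2–8 7, 1–8 13, 7–8 18] → take 2–8 (7); add 2.
Step 4: frontier [1–2 16, 1–4 12, 3–6 13, 5–6 13, 1–8 13, 7–8 18] → take 1–4 (12); add 1.
Step 5: frontier [3–6 13, 5–6 13, 7–8 18] → take 3–6 (13); add 3.
Step 6: frontier [3–5 10, 5–6 13, 7–8 18] → take 3–5 (10); add 5.
Step 7: frontier [7–8 18] → take 7–8 (18); add 7.
Step 8: frontier [7–9 19] → take 7–9 (19); add 9.
The 4th edge added is 1–4.

1-4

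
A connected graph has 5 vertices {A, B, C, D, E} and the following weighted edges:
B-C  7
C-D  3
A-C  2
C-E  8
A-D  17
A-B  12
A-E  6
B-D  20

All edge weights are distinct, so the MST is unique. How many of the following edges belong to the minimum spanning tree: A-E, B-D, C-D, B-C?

3

Kruskal's algorithm — process edges by increasing weight (ties by edge label):
A-C (2): add — endpoints in different components.
C-D (3): add — endpoints in different components.
A-E (6): add — endpoints in different components.
B-C (7): add — endpoints in different components.
MST edge set: {A-C, C-D, A-E, B-C}.
Of the listed edges, {A-E, C-D, B-C} are in the MST → 3.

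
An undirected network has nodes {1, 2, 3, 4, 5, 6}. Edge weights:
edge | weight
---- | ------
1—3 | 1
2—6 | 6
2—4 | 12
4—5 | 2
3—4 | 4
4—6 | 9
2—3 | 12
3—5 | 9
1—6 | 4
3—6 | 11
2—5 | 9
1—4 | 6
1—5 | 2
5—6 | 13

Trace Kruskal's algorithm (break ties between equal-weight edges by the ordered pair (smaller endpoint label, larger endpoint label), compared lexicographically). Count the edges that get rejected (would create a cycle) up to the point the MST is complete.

Kruskal: consider edges lightest-first.
1—3 (1): add — endpoints in different components.
1—5 (2): add — endpoints in different components.
4—5 (2): add — endpoints in different components.
1—6 (4): add — endpoints in different components.
3—4 (4): skip — 3 and 4 already connected.
1—4 (6): skip — 1 and 4 already connected.
2—6 (6): add — endpoints in different components.
Edges rejected before the tree was complete: 2.

2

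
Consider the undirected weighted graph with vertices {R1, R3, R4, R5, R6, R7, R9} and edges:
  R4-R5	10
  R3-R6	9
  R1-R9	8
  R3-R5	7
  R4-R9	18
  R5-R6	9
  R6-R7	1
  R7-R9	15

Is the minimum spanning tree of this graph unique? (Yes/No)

Kruskal: consider edges lightest-first.
R6-R7 (1): add. Components now {R4} {R3} {R9} {R1} {R6,R7} {R5}
R3-R5 (7): add. Components now {R4} {R3,R5} {R9} {R1} {R6,R7}
R1-R9 (8): add. Components now {R4} {R3,R5} {R1,R9} {R6,R7}
R3-R6 (9): add. Components now {R4} {R3,R5,R6,R7} {R1,R9}
R5-R6 (9): skip — R6 and R5 already connected.
R4-R5 (10): add. Components now {R3,R4,R5,R6,R7} {R1,R9}
R7-R9 (15): add. Components now {R1,R3,R4,R5,R6,R7,R9}
Non-tree edge R5-R6 has weight 9, equal to the heaviest edge on its tree cycle — swapping gives another MST of the same weight. Not unique.

No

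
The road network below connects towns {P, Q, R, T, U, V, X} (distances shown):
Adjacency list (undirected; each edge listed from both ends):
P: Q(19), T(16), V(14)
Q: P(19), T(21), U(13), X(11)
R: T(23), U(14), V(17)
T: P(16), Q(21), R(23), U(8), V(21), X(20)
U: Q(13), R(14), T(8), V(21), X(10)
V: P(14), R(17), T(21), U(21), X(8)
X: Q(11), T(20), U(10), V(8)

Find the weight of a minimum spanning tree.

Prim, starting at P.
Step 1: cheapest edge leaving the tree is P–V (14); add V.
Step 2: cheapest edge leaving the tree is V–X (8); add X.
Step 3: cheapest edge leaving the tree is U–X (10); add U.
Step 4: cheapest edge leaving the tree is T–U (8); add T.
Step 5: cheapest edge leaving the tree is Q–X (11); add Q.
Step 6: cheapest edge leaving the tree is R–U (14); add R.
MST edges: P–V, V–X, U–X, T–U, Q–X, R–U; total weight 14+8+10+8+11+14 = 65.

65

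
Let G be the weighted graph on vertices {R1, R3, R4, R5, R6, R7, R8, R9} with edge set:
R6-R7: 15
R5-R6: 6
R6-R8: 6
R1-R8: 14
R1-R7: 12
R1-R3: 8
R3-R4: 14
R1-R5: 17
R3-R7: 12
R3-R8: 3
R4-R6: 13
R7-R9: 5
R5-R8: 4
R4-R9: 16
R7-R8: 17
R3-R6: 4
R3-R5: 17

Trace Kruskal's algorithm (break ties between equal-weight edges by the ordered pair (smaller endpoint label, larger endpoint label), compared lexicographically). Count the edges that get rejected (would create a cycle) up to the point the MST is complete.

3

Kruskal's algorithm — process edges by increasing weight (ties by edge label):
R3-R8 (3): add — endpoints in different components.
R3-R6 (4): add — endpoints in different components.
R5-R8 (4): add — endpoints in different components.
R7-R9 (5): add — endpoints in different components.
R5-R6 (6): skip — R5 and R6 already connected.
R6-R8 (6): skip — R6 and R8 already connected.
R1-R3 (8): add — endpoints in different components.
R1-R7 (12): add — endpoints in different components.
R3-R7 (12): skip — R3 and R7 already connected.
R4-R6 (13): add — endpoints in different components.
Edges rejected before the tree was complete: 3.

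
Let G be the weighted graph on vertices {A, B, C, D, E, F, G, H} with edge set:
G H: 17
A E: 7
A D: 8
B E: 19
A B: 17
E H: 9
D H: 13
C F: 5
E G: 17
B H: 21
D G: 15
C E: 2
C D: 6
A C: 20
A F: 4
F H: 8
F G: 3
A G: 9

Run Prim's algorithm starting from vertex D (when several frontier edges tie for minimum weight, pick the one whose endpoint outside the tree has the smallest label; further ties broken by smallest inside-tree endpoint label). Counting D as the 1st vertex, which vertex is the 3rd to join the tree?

E

Prim's algorithm from D:
Step 1: cheapest edge leaving the tree is C D (6); add C.
Step 2: cheapest edge leaving the tree is C E (2); add E.
Step 3: cheapest edge leaving the tree is C F (5); add F.
Step 4: cheapest edge leaving the tree is F G (3); add G.
Step 5: cheapest edge leaving the tree is A F (4); add A.
Step 6: cheapest edge leaving the tree is F H (8); add H.
Step 7: cheapest edge leaving the tree is A B (17); add B.
Vertex order: D, C, E, F, G, A, H, B. The 3rd vertex is E.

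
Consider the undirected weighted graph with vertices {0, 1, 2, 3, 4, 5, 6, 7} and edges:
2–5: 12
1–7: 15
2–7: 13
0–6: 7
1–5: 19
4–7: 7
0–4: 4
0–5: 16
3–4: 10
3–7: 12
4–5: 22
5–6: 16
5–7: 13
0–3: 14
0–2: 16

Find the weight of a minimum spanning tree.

Prim's algorithm from 0:
Step 1: cheapest edge leaving the tree is 0–4 (4); add 4.
Step 2: cheapest edge leaving the tree is 0–6 (7); add 6.
Step 3: cheapest edge leaving the tree is 4–7 (7); add 7.
Step 4: cheapest edge leaving the tree is 3–4 (10); add 3.
Step 5: cheapest edge leaving the tree is 2–7 (13); add 2.
Step 6: cheapest edge leaving the tree is 2–5 (12); add 5.
Step 7: cheapest edge leaving the tree is 1–7 (15); add 1.
MST edges: 0–4, 0–6, 4–7, 3–4, 2–7, 2–5, 1–7; total weight 4+7+7+10+13+12+15 = 68.

68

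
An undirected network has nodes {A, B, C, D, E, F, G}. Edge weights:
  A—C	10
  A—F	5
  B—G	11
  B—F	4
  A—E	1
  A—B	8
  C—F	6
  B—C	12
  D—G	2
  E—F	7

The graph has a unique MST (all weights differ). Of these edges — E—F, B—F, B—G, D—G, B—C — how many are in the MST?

3

Sort edges by weight, then run Kruskal:
A—E (1): add. Components now {A,E} {B} {C} {D} {F} {G}
D—G (2): add. Components now {A,E} {B} {C} {D,G} {F}
B—F (4): add. Components now {A,E} {B,F} {C} {D,G}
A—F (5): add. Components now {A,B,E,F} {C} {D,G}
C—F (6): add. Components now {A,B,C,E,F} {D,G}
E—F (7): skip — E and F already connected.
A—B (8): skip — A and B already connected.
A—C (10): skip — A and C already connected.
B—G (11): add. Components now {A,B,C,D,E,F,G}
MST edge set: {A—E, D—G, B—F, A—F, C—F, B—G}.
Of the listed edges, {B—F, B—G, D—G} are in the MST → 3.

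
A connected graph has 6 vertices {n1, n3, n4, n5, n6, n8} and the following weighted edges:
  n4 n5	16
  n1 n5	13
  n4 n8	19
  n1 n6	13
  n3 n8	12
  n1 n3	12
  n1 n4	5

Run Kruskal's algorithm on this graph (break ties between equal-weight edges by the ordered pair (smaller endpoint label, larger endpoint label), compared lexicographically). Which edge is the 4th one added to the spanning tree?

Kruskal: consider edges lightest-first.
n1 n4 (5): add. Components now {n1,n4} {n8} {n6} {n3} {n5}
n1 n3 (12): add. Components now {n1,n3,n4} {n8} {n6} {n5}
n3 n8 (12): add. Components now {n1,n3,n4,n8} {n6} {n5}
n1 n5 (13): add. Components now {n1,n3,n4,n5,n8} {n6}
n1 n6 (13): add. Components now {n1,n3,n4,n5,n6,n8}
The 4th edge added is n1 n5.

n1-n5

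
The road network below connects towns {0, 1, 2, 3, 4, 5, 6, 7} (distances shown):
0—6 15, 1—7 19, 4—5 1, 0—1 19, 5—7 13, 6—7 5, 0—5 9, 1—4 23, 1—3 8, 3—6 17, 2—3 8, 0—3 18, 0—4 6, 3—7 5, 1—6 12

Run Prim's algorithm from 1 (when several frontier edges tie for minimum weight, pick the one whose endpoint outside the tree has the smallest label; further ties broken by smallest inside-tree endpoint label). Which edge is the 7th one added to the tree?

0-4

Prim's algorithm from 1:
Step 1: cheapest edge leaving the tree is 1—3 (8); add 3.
Step 2: cheapest edge leaving the tree is 3—7 (5); add 7.
Step 3: cheapest edge leaving the tree is 6—7 (5); add 6.
Step 4: cheapest edge leaving the tree is 2—3 (8); add 2.
Step 5: cheapest edge leaving the tree is 5—7 (13); add 5.
Step 6: cheapest edge leaving the tree is 4—5 (1); add 4.
Step 7: cheapest edge leaving the tree is 0—4 (6); add 0.
The 7th edge added is 0—4.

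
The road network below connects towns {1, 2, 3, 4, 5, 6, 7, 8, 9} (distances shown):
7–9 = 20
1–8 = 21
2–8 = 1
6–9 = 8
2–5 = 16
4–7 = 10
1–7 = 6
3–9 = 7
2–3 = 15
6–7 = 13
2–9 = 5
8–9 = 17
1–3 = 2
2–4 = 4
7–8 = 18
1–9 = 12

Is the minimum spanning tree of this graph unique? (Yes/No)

Kruskal's algorithm — process edges by increasing weight (ties by edge label):
2–8 (1): add — endpoints in different components.
1–3 (2): add — endpoints in different components.
2–4 (4): add — endpoints in different components.
2–9 (5): add — endpoints in different components.
1–7 (6): add — endpoints in different components.
3–9 (7): add — endpoints in different components.
6–9 (8): add — endpoints in different components.
4–7 (10): skip — 4 and 7 already connected.
1–9 (12): skip — 1 and 9 already connected.
6–7 (13): skip — 6 and 7 already connected.
2–3 (15): skip — 2 and 3 already connected.
2–5 (16): add — endpoints in different components.
Every non-tree edge has weight strictly greater than the heaviest edge on the tree path between its endpoints, so the MST is unique.

Yes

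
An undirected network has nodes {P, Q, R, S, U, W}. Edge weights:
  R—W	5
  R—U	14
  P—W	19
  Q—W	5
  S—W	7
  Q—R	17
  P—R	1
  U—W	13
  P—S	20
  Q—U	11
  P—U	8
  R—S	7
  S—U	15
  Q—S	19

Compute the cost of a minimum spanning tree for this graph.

26

Sort edges by weight, then run Kruskal:
P—R (1): add. Components now {W} {U} {S} {Q} {P,R}
Q—W (5): add. Components now {Q,W} {U} {S} {P,R}
R—W (5): add. Components now {P,Q,R,W} {U} {S}
R—S (7): add. Components now {P,Q,R,S,W} {U}
S—W (7): skip — W and S already connected.
P—U (8): add. Components now {P,Q,R,S,U,W}
MST edges: P—R, Q—W, R—W, R—S, P—U; total weight 1+5+5+7+8 = 26.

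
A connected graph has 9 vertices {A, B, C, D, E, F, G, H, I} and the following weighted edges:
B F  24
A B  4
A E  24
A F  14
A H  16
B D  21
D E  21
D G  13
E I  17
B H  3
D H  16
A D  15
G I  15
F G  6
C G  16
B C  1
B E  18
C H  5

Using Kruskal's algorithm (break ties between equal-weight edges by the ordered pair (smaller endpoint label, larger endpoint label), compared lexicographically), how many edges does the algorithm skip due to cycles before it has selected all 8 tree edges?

Sort edges by weight, then run Kruskal:
B C (1): add — endpoints in different components.
B H (3): add — endpoints in different components.
A B (4): add — endpoints in different components.
C H (5): skip — C and H already connected.
F G (6): add — endpoints in different components.
D G (13): add — endpoints in different components.
A F (14): add — endpoints in different components.
A D (15): skip — A and D already connected.
G I (15): add — endpoints in different components.
A H (16): skip — A and H already connected.
C G (16): skip — C and G already connected.
D H (16): skip — D and H already connected.
E I (17): add — endpoints in different components.
Edges rejected before the tree was complete: 5.

5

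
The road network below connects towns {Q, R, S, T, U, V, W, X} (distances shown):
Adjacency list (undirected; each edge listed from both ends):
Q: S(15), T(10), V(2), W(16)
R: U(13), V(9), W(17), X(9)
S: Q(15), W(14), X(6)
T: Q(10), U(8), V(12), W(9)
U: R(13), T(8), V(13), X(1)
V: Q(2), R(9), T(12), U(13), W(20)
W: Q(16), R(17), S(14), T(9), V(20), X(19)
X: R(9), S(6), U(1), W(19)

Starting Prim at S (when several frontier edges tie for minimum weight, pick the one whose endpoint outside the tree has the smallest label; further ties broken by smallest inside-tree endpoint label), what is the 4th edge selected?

R-X

Grow the tree from S using Prim:
Step 1: cheapest edge leaving the tree is S-X (6); add X.
Step 2: cheapest edge leaving the tree is U-X (1); add U.
Step 3: cheapest edge leaving the tree is T-U (8); add T.
Step 4: cheapest edge leaving the tree is R-X (9); add R.
Step 5: cheapest edge leaving the tree is R-V (9); add V.
Step 6: cheapest edge leaving the tree is Q-V (2); add Q.
Step 7: cheapest edge leaving the tree is T-W (9); add W.
The 4th edge added is R-X.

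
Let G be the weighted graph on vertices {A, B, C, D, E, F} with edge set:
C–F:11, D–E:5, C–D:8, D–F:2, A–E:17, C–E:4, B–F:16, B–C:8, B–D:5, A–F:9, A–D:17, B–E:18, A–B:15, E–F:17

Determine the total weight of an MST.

Grow the tree from D using Prim:
Step 1: frontier [D–F 2, B–D 5, D–E 5, C–D 8, A–D 17] → take D–F (2); add F.
Step 2: frontier [B–D 5, D–E 5, C–D 8, A–D 17, A–F 9, C–F 11, B–F 16, E–F 17] → take B–D (5); add B.
Step 3: frontier [B–C 8, A–B 15, B–E 18, D–E 5, C–D 8, A–D 17, A–F 9, C–F 11, E–F 17] → take D–E (5); add E.
Step 4: frontier [B–C 8, A–B 15, C–D 8, A–D 17, C–E 4, A–E 17, A–F 9, C–F 11] → take C–E (4); add C.
Step 5: frontier [A–B 15, A–D 17, A–E 17, A–F 9] → take A–F (9); add A.
MST edges: D–F, B–D, D–E, C–E, A–F; total weight 2+5+5+4+9 = 25.

25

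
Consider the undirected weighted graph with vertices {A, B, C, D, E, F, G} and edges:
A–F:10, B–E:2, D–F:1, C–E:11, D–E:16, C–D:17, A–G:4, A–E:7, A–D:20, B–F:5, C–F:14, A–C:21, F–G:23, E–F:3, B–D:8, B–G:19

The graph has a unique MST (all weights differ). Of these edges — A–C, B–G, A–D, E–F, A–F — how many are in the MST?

1

Kruskal: consider edges lightest-first.
D–F (1): add — endpoints in different components.
B–E (2): add — endpoints in different components.
E–F (3): add — endpoints in different components.
A–G (4): add — endpoints in different components.
B–F (5): skip — B and F already connected.
A–E (7): add — endpoints in different components.
B–D (8): skip — B and D already connected.
A–F (10): skip — A and F already connected.
C–E (11): add — endpoints in different components.
MST edge set: {D–F, B–E, E–F, A–G, A–E, C–E}.
Of the listed edges, {E–F} are in the MST → 1.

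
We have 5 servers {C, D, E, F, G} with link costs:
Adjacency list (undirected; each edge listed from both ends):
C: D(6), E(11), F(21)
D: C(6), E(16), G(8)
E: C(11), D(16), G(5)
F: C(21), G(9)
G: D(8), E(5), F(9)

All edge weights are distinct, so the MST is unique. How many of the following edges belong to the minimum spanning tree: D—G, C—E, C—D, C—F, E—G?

Kruskal's algorithm — process edges by increasing weight (ties by edge label):
E—G (5): add. Components now {C} {D} {E,G} {F}
C—D (6): add. Components now {C,D} {E,G} {F}
D—G (8): add. Components now {C,D,E,G} {F}
F—G (9): add. Components now {C,D,E,F,G}
MST edge set: {E—G, C—D, D—G, F—G}.
Of the listed edges, {D—G, C—D, E—G} are in the MST → 3.

3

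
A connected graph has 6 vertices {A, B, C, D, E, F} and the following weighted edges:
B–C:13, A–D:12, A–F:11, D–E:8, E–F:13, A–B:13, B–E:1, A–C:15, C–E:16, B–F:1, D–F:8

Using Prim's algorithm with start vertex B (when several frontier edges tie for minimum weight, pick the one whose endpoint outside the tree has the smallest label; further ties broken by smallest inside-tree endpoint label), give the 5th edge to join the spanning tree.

B-C

Prim, starting at B.
Step 1: cheapest edge leaving the tree is B–E (1); add E.
Step 2: cheapest edge leaving the tree is B–F (1); add F.
Step 3: cheapest edge leaving the tree is D–E (8); add D.
Step 4: cheapest edge leaving the tree is A–F (11); add A.
Step 5: cheapest edge leaving the tree is B–C (13); add C.
The 5th edge added is B–C.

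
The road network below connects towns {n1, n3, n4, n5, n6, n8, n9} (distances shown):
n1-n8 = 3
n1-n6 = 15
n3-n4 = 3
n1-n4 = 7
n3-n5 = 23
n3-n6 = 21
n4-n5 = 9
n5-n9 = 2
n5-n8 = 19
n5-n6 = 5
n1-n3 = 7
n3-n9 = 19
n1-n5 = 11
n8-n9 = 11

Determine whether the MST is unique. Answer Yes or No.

No

Sort edges by weight, then run Kruskal:
n5-n9 (2): add. Components now {n4} {n1} {n5,n9} {n3} {n8} {n6}
n1-n8 (3): add. Components now {n4} {n1,n8} {n5,n9} {n3} {n6}
n3-n4 (3): add. Components now {n3,n4} {n1,n8} {n5,n9} {n6}
n5-n6 (5): add. Components now {n3,n4} {n1,n8} {n5,n6,n9}
n1-n3 (7): add. Components now {n1,n3,n4,n8} {n5,n6,n9}
n1-n4 (7): skip — n4 and n1 already connected.
n4-n5 (9): add. Components now {n1,n3,n4,n5,n6,n8,n9}
Non-tree edge n1-n4 has weight 7, equal to the heaviest edge on its tree cycle — swapping gives another MST of the same weight. Not unique.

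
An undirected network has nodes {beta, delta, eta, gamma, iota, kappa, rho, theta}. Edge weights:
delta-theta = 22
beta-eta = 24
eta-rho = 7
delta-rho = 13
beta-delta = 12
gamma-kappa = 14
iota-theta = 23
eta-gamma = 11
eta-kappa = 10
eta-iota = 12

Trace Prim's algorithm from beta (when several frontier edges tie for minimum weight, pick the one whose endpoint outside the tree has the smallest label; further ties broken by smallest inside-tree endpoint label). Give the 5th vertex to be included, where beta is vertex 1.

kappa

Prim's algorithm from beta:
Step 1: cheapest edge leaving the tree is beta-delta (12); add delta.
Step 2: cheapest edge leaving the tree is delta-rho (13); add rho.
Step 3: cheapest edge leaving the tree is eta-rho (7); add eta.
Step 4: cheapest edge leaving the tree is eta-kappa (10); add kappa.
Step 5: cheapest edge leaving the tree is eta-gamma (11); add gamma.
Step 6: cheapest edge leaving the tree is eta-iota (12); add iota.
Step 7: cheapest edge leaving the tree is delta-theta (22); add theta.
Vertex order: beta, delta, rho, eta, kappa, gamma, iota, theta. The 5th vertex is kappa.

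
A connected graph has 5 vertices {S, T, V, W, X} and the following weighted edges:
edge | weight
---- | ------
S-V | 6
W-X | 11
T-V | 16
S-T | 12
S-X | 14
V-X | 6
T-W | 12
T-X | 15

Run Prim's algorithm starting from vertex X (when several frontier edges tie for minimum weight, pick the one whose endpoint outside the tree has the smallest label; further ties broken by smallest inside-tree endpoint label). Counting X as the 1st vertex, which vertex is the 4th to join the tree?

W

Grow the tree from X using Prim:
Step 1: cheapest edge leaving the tree is V-X (6); add V.
Step 2: cheapest edge leaving the tree is S-V (6); add S.
Step 3: cheapest edge leaving the tree is W-X (11); add W.
Step 4: cheapest edge leaving the tree is S-T (12); add T.
Vertex order: X, V, S, W, T. The 4th vertex is W.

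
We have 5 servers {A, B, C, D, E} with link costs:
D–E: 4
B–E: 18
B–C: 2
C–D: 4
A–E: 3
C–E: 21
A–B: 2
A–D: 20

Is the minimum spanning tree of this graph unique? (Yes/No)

No

Kruskal: consider edges lightest-first.
A–B (2): add. Components now {A,B} {C} {D} {E}
B–C (2): add. Components now {A,B,C} {D} {E}
A–E (3): add. Components now {A,B,C,E} {D}
C–D (4): add. Components now {A,B,C,D,E}
Non-tree edge D–E has weight 4, equal to the heaviest edge on its tree cycle — swapping gives another MST of the same weight. Not unique.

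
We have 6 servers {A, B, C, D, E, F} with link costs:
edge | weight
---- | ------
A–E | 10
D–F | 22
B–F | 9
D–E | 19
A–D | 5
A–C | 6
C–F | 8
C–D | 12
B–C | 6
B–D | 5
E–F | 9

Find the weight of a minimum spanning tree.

Prim's algorithm from B:
Step 1: frontier [B–D 5, B–C 6, B–F 9] → take B–D (5); add D.
Step 2: frontier [B–C 6, B–F 9, A–D 5, C–D 12, D–E 19, D–F 22] → take A–D (5); add A.
Step 3: frontier [A–C 6, A–E 10, B–C 6, B–F 9, C–D 12, D–E 19, D–F 22] → take A–C (6); add C.
Step 4: frontier [A–E 10, B–F 9, C–F 8, D–E 19, D–F 22] → take C–F (8); add F.
Step 5: frontier [A–E 10, D–E 19, E–F 9] → take E–F (9); add E.
MST edges: B–D, A–D, A–C, C–F, E–F; total weight 5+5+6+8+9 = 33.

33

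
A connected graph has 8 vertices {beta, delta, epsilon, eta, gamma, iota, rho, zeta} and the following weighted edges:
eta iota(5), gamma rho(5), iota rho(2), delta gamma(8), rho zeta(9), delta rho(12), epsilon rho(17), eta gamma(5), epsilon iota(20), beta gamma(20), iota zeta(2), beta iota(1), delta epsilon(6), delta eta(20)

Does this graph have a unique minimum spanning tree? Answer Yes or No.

No

Sort edges by weight, then run Kruskal:
beta iota (1): add — endpoints in different components.
iota rho (2): add — endpoints in different components.
iota zeta (2): add — endpoints in different components.
eta gamma (5): add — endpoints in different components.
eta iota (5): add — endpoints in different components.
gamma rho (5): skip — rho and gamma already connected.
delta epsilon (6): add — endpoints in different components.
delta gamma (8): add — endpoints in different components.
Non-tree edge gamma rho has weight 5, equal to the heaviest edge on its tree cycle — swapping gives another MST of the same weight. Not unique.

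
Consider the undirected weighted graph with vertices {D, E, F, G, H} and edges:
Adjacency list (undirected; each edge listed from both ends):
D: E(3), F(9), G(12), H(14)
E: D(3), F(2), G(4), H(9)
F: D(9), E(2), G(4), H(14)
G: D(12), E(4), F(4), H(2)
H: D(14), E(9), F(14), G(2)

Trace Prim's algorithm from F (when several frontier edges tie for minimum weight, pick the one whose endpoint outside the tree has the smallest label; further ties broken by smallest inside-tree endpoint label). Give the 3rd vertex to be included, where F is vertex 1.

Grow the tree from F using Prim:
Step 1: cheapest edge leaving the tree is E–F (2); add E.
Step 2: cheapest edge leaving the tree is D–E (3); add D.
Step 3: cheapest edge leaving the tree is E–G (4); add G.
Step 4: cheapest edge leaving the tree is G–H (2); add H.
Vertex order: F, E, D, G, H. The 3rd vertex is D.

D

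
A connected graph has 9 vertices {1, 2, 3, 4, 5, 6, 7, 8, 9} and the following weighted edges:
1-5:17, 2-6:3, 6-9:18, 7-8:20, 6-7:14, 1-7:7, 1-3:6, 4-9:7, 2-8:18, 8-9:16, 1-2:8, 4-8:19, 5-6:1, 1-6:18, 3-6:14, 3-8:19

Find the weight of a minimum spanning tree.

66

Prim's algorithm from 3:
Step 1: cheapest edge leaving the tree is 1-3 (6); add 1.
Step 2: cheapest edge leaving the tree is 1-7 (7); add 7.
Step 3: cheapest edge leaving the tree is 1-2 (8); add 2.
Step 4: cheapest edge leaving the tree is 2-6 (3); add 6.
Step 5: cheapest edge leaving the tree is 5-6 (1); add 5.
Step 6: cheapest edge leaving the tree is 2-8 (18); add 8.
Step 7: cheapest edge leaving the tree is 8-9 (16); add 9.
Step 8: cheapest edge leaving the tree is 4-9 (7); add 4.
MST edges: 1-3, 1-7, 1-2, 2-6, 5-6, 2-8, 8-9, 4-9; total weight 6+7+8+3+1+18+16+7 = 66.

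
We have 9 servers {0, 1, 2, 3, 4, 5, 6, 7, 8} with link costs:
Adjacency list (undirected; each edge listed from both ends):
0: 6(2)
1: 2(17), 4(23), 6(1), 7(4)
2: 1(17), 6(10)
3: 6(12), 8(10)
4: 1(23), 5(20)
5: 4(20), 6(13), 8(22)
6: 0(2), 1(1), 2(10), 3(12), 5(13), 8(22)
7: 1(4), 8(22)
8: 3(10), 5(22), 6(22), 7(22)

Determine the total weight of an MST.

72

Kruskal: consider edges lightest-first.
1—6 (1): add — endpoints in different components.
0—6 (2): add — endpoints in different components.
1—7 (4): add — endpoints in different components.
2—6 (10): add — endpoints in different components.
3—8 (10): add — endpoints in different components.
3—6 (12): add — endpoints in different components.
5—6 (13): add — endpoints in different components.
1—2 (17): skip — 1 and 2 already connected.
4—5 (20): add — endpoints in different components.
MST edges: 1—6, 0—6, 1—7, 2—6, 3—8, 3—6, 5—6, 4—5; total weight 1+2+4+10+10+12+13+20 = 72.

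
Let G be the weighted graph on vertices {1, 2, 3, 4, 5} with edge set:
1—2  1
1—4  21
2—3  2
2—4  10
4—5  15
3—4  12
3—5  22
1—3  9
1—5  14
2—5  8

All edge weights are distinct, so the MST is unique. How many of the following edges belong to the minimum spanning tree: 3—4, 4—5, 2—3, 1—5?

1

Sort edges by weight, then run Kruskal:
1—2 (1): add. Components now {1,2} {3} {4} {5}
2—3 (2): add. Components now {1,2,3} {4} {5}
2—5 (8): add. Components now {1,2,3,5} {4}
1—3 (9): skip — 1 and 3 already connected.
2—4 (10): add. Components now {1,2,3,4,5}
MST edge set: {1—2, 2—3, 2—5, 2—4}.
Of the listed edges, {2—3} are in the MST → 1.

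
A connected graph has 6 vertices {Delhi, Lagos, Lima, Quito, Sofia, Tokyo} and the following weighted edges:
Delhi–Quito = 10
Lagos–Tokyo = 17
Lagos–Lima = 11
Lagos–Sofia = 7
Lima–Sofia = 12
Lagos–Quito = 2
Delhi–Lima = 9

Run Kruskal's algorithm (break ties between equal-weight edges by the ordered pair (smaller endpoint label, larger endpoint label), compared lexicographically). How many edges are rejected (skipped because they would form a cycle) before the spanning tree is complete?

Kruskal: consider edges lightest-first.
Lagos–Quito (2): add — endpoints in different components.
Lagos–Sofia (7): add — endpoints in different components.
Delhi–Lima (9): add — endpoints in different components.
Delhi–Quito (10): add — endpoints in different components.
Lagos–Lima (11): skip — Lima and Lagos already connected.
Lima–Sofia (12): skip — Lima and Sofia already connected.
Lagos–Tokyo (17): add — endpoints in different components.
Edges rejected before the tree was complete: 2.

2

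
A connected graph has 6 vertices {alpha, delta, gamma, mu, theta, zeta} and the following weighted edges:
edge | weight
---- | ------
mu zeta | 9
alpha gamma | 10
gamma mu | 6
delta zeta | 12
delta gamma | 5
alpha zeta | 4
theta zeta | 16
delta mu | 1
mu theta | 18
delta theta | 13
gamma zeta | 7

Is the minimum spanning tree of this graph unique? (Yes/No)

Kruskal: consider edges lightest-first.
delta mu (1): add. Components now {alpha} {gamma} {theta} {delta,mu} {zeta}
alpha zeta (4): add. Components now {alpha,zeta} {gamma} {theta} {delta,mu}
delta gamma (5): add. Components now {alpha,zeta} {delta,gamma,mu} {theta}
gamma mu (6): skip — gamma and mu already connected.
gamma zeta (7): add. Components now {alpha,delta,gamma,mu,zeta} {theta}
mu zeta (9): skip — mu and zeta already connected.
alpha gamma (10): skip — alpha and gamma already connected.
delta zeta (12): skip — delta and zeta already connected.
delta theta (13): add. Components now {alpha,delta,gamma,mu,theta,zeta}
Every non-tree edge has weight strictly greater than the heaviest edge on the tree path between its endpoints, so the MST is unique.

Yes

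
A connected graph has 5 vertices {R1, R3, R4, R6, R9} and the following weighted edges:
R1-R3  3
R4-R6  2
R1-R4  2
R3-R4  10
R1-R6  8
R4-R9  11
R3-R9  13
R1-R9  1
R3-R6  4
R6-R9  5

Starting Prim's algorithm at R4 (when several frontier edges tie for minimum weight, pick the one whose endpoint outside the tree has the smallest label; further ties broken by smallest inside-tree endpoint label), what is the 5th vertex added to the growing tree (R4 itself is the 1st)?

R3

Grow the tree from R4 using Prim:
Step 1: cheapest edge leaving the tree is R1-R4 (2); add R1.
Step 2: cheapest edge leaving the tree is R1-R9 (1); add R9.
Step 3: cheapest edge leaving the tree is R4-R6 (2); add R6.
Step 4: cheapest edge leaving the tree is R1-R3 (3); add R3.
Vertex order: R4, R1, R9, R6, R3. The 5th vertex is R3.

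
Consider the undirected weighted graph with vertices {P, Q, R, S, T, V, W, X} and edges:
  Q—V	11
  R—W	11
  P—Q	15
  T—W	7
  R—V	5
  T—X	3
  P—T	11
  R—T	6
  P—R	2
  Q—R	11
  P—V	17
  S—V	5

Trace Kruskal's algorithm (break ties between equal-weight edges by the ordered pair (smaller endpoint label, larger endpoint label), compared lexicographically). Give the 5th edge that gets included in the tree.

R-T

Sort edges by weight, then run Kruskal:
P—R (2): add — endpoints in different components.
T—X (3): add — endpoints in different components.
R—V (5): add — endpoints in different components.
S—V (5): add — endpoints in different components.
R—T (6): add — endpoints in different components.
T—W (7): add — endpoints in different components.
P—T (11): skip — P and T already connected.
Q—R (11): add — endpoints in different components.
The 5th edge added is R—T.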